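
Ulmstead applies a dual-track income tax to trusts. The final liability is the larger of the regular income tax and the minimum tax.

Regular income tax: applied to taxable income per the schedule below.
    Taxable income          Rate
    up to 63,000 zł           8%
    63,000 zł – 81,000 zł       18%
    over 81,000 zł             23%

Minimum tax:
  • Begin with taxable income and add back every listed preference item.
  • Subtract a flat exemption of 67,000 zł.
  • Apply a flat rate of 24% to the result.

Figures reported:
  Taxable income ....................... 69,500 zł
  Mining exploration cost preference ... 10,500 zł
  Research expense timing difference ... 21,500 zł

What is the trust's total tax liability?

Minimum tax:
  Adjusted income: 69,500 zł + 10,500 zł + 21,500 zł = 101,500 zł
  Less exemption 67,000 zł → base 34,500 zł
  34,500 zł × 24% = 8,280 zł

Regular income tax:
  63,000 zł × 8% = 5,040 zł
  6,500 zł × 18% = 1,170 zł
  → 6,210 zł

8,280 zł > 6,210 zł, so the minimum tax is the binding amount.

8,280 zł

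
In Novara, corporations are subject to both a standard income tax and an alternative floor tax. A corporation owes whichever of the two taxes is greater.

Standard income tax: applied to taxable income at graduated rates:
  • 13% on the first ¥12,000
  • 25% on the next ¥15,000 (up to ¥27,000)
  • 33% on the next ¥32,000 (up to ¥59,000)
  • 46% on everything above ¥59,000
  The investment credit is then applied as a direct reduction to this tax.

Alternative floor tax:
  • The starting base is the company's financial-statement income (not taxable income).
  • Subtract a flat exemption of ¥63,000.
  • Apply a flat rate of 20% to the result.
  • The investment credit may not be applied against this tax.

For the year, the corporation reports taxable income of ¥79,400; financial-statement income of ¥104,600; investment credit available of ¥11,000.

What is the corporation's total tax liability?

¥14,254

Alternative floor tax:
  Base (financial-statement income): ¥104,600
  Less exemption ¥63,000 → base ¥41,600
  ¥41,600 × 20% = ¥8,320

Standard income tax:
  ¥12,000 × 13% = ¥1,560
  ¥15,000 × 25% = ¥3,750
  ¥32,000 × 33% = ¥10,560
  ¥20,400 × 46% = ¥9,384
  → ¥25,254
  Less investment credit ¥11,000 → ¥14,254

¥14,254 > ¥8,320, so the standard income tax governs.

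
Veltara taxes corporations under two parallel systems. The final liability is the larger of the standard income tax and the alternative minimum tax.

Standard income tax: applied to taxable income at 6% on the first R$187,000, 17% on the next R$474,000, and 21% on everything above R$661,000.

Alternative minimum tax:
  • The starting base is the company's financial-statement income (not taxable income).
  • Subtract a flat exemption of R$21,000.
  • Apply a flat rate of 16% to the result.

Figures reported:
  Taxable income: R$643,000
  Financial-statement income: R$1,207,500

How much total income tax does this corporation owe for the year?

Standard income tax:
  R$187,000 × 6% = R$11,220
  R$456,000 × 17% = R$77,520
  → R$88,740

Alternative minimum tax:
  Base (financial-statement income): R$1,207,500
  Less exemption R$21,000 → base R$1,186,500
  R$1,186,500 × 16% = R$189,840

R$189,840 > R$88,740, so the alternative minimum tax is the binding amount.

R$189,840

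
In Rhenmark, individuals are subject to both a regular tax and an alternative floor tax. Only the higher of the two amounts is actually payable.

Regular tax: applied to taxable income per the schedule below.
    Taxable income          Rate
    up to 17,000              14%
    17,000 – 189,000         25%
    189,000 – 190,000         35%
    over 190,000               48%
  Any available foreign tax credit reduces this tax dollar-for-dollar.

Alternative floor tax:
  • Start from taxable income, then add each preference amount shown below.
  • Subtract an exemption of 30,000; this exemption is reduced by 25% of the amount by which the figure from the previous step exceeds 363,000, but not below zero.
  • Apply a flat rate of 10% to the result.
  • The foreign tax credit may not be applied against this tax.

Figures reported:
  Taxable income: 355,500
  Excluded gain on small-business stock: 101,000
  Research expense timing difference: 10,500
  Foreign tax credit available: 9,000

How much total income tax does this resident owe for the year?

116,170

Alternative floor tax:
  Adjusted income: 355,500 + 101,000 + 10,500 = 467,000
  Exemption: 30,000 − 25% × (467,000 − 363,000) = 30,000 − 26,000 = 4,000
  Base: 467,000 − 4,000 = 463,000
  463,000 × 10% = 46,300

Regular tax:
  17,000 × 14% = 2,380
  172,000 × 25% = 43,000
  1,000 × 35% = 350
  165,500 × 48% = 79,440
  → 125,170
  Less foreign tax credit 9,000 → 116,170

116,170 > 46,300, so the regular tax governs.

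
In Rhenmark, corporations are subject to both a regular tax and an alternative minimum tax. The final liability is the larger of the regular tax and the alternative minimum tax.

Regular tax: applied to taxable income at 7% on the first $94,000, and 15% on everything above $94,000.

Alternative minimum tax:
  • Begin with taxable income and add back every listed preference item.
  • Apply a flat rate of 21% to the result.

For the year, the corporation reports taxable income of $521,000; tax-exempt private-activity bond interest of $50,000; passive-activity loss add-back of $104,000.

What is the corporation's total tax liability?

$141,750

Alternative minimum tax:
  Adjusted income: $521,000 + $50,000 + $104,000 = $675,000
  $675,000 × 21% = $141,750

Regular tax:
  $94,000 × 7% = $6,580
  $427,000 × 15% = $64,050
  → $70,630

$141,750 > $70,630, so the alternative minimum tax is the binding amount.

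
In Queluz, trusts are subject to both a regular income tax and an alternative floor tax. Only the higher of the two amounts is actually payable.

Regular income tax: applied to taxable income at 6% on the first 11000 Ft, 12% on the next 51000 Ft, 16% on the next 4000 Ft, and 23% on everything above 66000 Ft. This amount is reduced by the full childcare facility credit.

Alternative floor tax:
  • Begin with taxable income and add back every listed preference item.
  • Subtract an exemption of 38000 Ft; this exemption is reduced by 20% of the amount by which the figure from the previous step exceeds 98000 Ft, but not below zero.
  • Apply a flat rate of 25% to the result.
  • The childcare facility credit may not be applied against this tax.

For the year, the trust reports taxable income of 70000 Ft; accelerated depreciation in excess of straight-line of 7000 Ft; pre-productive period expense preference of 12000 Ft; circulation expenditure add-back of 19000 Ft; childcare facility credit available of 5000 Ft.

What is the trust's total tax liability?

Alternative floor tax:
  Adjusted income: 70000 Ft + 7000 Ft + 12000 Ft + 19000 Ft = 108000 Ft
  Exemption: 38000 Ft − 20% × (108000 Ft − 98000 Ft) = 38000 Ft − 2000 Ft = 36000 Ft
  Base: 108000 Ft − 36000 Ft = 72000 Ft
  72000 Ft × 25% = 18000 Ft

Regular income tax:
  11000 Ft × 6% = 660 Ft
  51000 Ft × 12% = 6120 Ft
  4000 Ft × 16% = 640 Ft
  4000 Ft × 23% = 920 Ft
  → 8340 Ft
  Less childcare facility credit 5000 Ft → 3340 Ft

18000 Ft > 3340 Ft, so the alternative floor tax is the binding amount.

18000 Ft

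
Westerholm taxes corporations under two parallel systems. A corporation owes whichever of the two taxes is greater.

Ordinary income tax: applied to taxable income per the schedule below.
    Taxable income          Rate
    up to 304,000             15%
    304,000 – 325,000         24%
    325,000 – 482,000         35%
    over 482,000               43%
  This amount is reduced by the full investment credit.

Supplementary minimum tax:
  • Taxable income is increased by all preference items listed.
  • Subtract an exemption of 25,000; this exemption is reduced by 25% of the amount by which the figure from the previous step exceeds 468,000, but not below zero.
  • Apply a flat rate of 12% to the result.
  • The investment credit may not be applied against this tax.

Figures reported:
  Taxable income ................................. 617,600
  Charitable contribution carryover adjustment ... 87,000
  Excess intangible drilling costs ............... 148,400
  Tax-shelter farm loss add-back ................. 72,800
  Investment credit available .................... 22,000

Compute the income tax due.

Supplementary minimum tax:
  Adjusted income: 617,600 + 87,000 + 148,400 + 72,800 = 925,800
  Exemption: 25% × (925,800 − 468,000) = 114,450 ≥ 25,000, so the exemption is fully phased out
  Base: 925,800 − 0 = 925,800
  925,800 × 12% = 111,096

Ordinary income tax:
  304,000 × 15% = 45,600
  21,000 × 24% = 5,040
  157,000 × 35% = 54,950
  135,600 × 43% = 58,308
  → 163,898
  Less investment credit 22,000 → 141,898

141,898 > 111,096, so the ordinary income tax governs.

141,898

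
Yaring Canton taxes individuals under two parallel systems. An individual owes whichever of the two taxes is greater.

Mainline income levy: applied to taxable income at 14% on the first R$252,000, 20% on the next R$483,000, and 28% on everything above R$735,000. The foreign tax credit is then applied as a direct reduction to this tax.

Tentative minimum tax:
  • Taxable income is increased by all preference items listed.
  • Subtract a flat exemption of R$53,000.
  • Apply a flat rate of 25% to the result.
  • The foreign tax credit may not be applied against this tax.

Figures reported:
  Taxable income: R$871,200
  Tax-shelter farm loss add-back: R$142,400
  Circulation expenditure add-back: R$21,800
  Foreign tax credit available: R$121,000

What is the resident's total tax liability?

Tentative minimum tax:
  Adjusted income: R$871,200 + R$142,400 + R$21,800 = R$1,035,400
  Less exemption R$53,000 → base R$982,400
  R$982,400 × 25% = R$245,600

Mainline income levy:
  R$252,000 × 14% = R$35,280
  R$483,000 × 20% = R$96,600
  R$136,200 × 28% = R$38,136
  → R$170,016
  Less foreign tax credit R$121,000 → R$49,016

R$245,600 > R$49,016, so the tentative minimum tax is the binding amount.

R$245,600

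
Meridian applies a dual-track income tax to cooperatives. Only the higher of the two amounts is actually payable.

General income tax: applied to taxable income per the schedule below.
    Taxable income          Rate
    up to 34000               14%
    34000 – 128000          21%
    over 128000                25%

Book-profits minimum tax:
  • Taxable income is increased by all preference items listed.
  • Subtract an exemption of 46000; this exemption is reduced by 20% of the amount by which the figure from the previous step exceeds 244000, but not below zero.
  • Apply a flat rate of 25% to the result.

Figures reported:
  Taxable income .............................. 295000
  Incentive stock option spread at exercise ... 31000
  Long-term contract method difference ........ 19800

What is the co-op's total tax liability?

General income tax:
  34000 × 14% = 4760
  94000 × 21% = 19740
  167000 × 25% = 41750
  → 66250

Book-profits minimum tax:
  Adjusted income: 295000 + 31000 + 19800 = 345800
  Exemption: 46000 − 20% × (345800 − 244000) = 46000 − 20360 = 25640
  Base: 345800 − 25640 = 320160
  320160 × 25% = 80040

80040 > 66250, so the book-profits minimum tax is the binding amount.

80040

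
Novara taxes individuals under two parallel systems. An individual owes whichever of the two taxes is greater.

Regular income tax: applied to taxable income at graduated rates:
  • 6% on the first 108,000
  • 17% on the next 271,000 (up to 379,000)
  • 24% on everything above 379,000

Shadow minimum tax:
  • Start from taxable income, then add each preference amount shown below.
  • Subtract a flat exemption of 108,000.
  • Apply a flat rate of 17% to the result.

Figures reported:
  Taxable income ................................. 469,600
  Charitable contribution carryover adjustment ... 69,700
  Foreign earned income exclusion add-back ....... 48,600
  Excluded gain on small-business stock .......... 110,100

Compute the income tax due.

Shadow minimum tax:
  Adjusted income: 469,600 + 69,700 + 48,600 + 110,100 = 698,000
  Less exemption 108,000 → base 590,000
  590,000 × 17% = 100,300

Regular income tax:
  108,000 × 6% = 6,480
  271,000 × 17% = 46,070
  90,600 × 24% = 21,744
  → 74,294

100,300 > 74,294, so the shadow minimum tax is the binding amount.

100,300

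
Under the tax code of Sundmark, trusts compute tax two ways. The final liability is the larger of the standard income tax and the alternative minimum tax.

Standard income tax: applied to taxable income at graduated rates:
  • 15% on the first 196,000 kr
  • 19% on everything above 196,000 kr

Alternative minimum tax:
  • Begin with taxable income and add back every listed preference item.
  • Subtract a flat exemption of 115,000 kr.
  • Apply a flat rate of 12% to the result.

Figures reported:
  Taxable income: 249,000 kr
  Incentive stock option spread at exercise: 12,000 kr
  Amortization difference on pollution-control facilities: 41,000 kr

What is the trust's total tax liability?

39,470 kr

Standard income tax:
  196,000 kr × 15% = 29,400 kr
  53,000 kr × 19% = 10,070 kr
  → 39,470 kr

Alternative minimum tax:
  Adjusted income: 249,000 kr + 12,000 kr + 41,000 kr = 302,000 kr
  Less exemption 115,000 kr → base 187,000 kr
  187,000 kr × 12% = 22,440 kr

39,470 kr > 22,440 kr, so the standard income tax governs.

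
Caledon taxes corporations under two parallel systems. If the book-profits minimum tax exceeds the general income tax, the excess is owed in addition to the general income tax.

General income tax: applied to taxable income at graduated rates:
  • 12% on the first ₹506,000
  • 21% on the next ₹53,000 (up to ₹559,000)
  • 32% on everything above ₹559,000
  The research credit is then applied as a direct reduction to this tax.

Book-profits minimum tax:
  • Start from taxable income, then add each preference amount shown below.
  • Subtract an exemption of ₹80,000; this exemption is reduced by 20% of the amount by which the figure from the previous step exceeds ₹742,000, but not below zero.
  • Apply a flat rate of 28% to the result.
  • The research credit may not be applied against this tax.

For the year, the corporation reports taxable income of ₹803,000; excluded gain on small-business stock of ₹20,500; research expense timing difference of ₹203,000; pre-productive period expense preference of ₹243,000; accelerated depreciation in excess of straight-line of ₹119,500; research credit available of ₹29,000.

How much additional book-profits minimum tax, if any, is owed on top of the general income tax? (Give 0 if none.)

₹267,990

Book-profits minimum tax:
  Adjusted income: ₹803,000 + ₹20,500 + ₹203,000 + ₹243,000 + ₹119,500 = ₹1,389,000
  Exemption: 20% × (₹1,389,000 − ₹742,000) = ₹129,400 ≥ ₹80,000, so the exemption is fully phased out
  Base: ₹1,389,000 − ₹0 = ₹1,389,000
  ₹1,389,000 × 28% = ₹388,920

General income tax:
  ₹506,000 × 12% = ₹60,720
  ₹53,000 × 21% = ₹11,130
  ₹244,000 × 32% = ₹78,080
  → ₹149,930
  Less research credit ₹29,000 → ₹120,930

Excess of book-profits minimum tax over general income tax: ₹388,920 − ₹120,930 = ₹267,990.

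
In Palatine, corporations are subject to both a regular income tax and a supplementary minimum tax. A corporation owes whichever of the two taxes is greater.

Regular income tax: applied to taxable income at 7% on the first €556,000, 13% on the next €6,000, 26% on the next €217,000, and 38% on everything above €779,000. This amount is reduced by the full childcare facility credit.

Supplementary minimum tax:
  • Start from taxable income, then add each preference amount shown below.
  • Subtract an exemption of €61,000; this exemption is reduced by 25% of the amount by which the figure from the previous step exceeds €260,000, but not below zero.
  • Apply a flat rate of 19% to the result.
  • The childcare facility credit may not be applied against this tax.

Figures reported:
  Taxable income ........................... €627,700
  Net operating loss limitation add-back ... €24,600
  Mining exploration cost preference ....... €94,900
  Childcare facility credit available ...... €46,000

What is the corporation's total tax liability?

€141,968

Supplementary minimum tax:
  Adjusted income: €627,700 + €24,600 + €94,900 = €747,200
  Exemption: 25% × (€747,200 − €260,000) = €121,800 ≥ €61,000, so the exemption is fully phased out
  Base: €747,200 − €0 = €747,200
  €747,200 × 19% = €141,968

Regular income tax:
  €556,000 × 7% = €38,920
  €6,000 × 13% = €780
  €65,700 × 26% = €17,082
  → €56,782
  Less childcare facility credit €46,000 → €10,782

€141,968 > €10,782, so the supplementary minimum tax is the binding amount.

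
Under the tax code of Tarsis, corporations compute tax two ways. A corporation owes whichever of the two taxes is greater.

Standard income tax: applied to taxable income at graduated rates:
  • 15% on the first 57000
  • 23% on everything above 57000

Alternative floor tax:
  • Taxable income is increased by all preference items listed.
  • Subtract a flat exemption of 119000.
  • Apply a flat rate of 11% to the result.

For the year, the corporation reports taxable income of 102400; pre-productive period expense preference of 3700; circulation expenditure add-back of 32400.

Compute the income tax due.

Alternative floor tax:
  Adjusted income: 102400 + 3700 + 32400 = 138500
  Less exemption 119000 → base 19500
  19500 × 11% = 2145

Standard income tax:
  57000 × 15% = 8550
  45400 × 23% = 10442
  → 18992

18992 > 2145, so the standard income tax governs.

18992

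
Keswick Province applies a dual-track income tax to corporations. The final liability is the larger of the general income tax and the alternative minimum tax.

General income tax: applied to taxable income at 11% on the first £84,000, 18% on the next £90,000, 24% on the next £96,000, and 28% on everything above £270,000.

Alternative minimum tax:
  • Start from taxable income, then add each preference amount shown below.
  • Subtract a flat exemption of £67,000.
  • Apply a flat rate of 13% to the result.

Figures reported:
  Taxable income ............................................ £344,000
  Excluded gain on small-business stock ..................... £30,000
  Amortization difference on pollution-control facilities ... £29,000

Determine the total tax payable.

£69,200

General income tax:
  £84,000 × 11% = £9,240
  £90,000 × 18% = £16,200
  £96,000 × 24% = £23,040
  £74,000 × 28% = £20,720
  → £69,200

Alternative minimum tax:
  Adjusted income: £344,000 + £30,000 + £29,000 = £403,000
  Less exemption £67,000 → base £336,000
  £336,000 × 13% = £43,680

£69,200 > £43,680, so the general income tax governs.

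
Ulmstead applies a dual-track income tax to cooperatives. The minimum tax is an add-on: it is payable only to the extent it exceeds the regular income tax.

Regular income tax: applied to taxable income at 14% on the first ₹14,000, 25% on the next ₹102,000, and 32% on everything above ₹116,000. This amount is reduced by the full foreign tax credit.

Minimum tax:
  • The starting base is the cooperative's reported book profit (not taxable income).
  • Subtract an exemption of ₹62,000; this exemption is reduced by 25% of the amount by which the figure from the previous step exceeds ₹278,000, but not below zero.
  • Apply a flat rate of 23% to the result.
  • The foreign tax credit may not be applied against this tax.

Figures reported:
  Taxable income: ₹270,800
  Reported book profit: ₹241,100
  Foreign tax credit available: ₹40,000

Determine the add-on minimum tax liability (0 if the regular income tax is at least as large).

Regular income tax:
  ₹14,000 × 14% = ₹1,960
  ₹102,000 × 25% = ₹25,500
  ₹154,800 × 32% = ₹49,536
  → ₹76,996
  Less foreign tax credit ₹40,000 → ₹36,996

Minimum tax:
  Base (reported book profit): ₹241,100
  Exemption: ₹241,100 ≤ ₹278,000, so full ₹62,000 applies
  Base: ₹241,100 − ₹62,000 = ₹179,100
  ₹179,100 × 23% = ₹41,193

Excess of minimum tax over regular income tax: ₹41,193 − ₹36,996 = ₹4,197.

₹4,197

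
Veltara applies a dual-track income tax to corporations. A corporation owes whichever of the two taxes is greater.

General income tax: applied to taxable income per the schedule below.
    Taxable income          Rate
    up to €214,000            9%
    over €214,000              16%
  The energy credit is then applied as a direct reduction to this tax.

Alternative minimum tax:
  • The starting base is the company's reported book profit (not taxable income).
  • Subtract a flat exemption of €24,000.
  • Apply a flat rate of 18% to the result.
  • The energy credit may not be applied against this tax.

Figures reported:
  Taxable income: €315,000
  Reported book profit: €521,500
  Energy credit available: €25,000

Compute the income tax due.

General income tax:
  €214,000 × 9% = €19,260
  €101,000 × 16% = €16,160
  → €35,420
  Less energy credit €25,000 → €10,420

Alternative minimum tax:
  Base (reported book profit): €521,500
  Less exemption €24,000 → base €497,500
  €497,500 × 18% = €89,550

€89,550 > €10,420, so the alternative minimum tax is the binding amount.

€89,550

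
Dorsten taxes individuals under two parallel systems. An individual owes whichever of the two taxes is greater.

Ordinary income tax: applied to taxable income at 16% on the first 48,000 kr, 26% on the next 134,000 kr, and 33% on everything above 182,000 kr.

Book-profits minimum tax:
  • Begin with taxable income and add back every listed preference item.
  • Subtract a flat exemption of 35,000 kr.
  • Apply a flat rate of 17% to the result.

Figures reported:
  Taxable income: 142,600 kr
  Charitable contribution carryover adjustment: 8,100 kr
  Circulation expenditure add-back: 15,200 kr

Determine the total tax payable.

Ordinary income tax:
  48,000 kr × 16% = 7,680 kr
  94,600 kr × 26% = 24,596 kr
  → 32,276 kr

Book-profits minimum tax:
  Adjusted income: 142,600 kr + 8,100 kr + 15,200 kr = 165,900 kr
  Less exemption 35,000 kr → base 130,900 kr
  130,900 kr × 17% = 22,253 kr

32,276 kr > 22,253 kr, so the ordinary income tax governs.

32,276 kr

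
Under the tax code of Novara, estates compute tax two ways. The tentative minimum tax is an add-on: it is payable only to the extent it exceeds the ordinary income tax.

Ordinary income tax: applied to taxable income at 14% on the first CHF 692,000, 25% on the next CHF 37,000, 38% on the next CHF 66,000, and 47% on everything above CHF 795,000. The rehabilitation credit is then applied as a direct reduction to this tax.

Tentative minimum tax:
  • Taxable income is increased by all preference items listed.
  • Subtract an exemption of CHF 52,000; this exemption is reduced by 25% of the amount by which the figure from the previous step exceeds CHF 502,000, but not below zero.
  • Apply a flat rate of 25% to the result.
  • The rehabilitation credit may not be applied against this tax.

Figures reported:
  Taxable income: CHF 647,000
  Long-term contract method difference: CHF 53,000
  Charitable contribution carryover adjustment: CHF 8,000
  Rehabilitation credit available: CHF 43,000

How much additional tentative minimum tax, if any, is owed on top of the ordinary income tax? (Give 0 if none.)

Ordinary income tax:
  CHF 647,000 × 14% = CHF 90,580
  Less rehabilitation credit CHF 43,000 → CHF 47,580

Tentative minimum tax:
  Adjusted income: CHF 647,000 + CHF 53,000 + CHF 8,000 = CHF 708,000
  Exemption: CHF 52,000 − 25% × (CHF 708,000 − CHF 502,000) = CHF 52,000 − CHF 51,500 = CHF 500
  Base: CHF 708,000 − CHF 500 = CHF 707,500
  CHF 707,500 × 25% = CHF 176,875

Excess of tentative minimum tax over ordinary income tax: CHF 176,875 − CHF 47,580 = CHF 129,295.

CHF 129,295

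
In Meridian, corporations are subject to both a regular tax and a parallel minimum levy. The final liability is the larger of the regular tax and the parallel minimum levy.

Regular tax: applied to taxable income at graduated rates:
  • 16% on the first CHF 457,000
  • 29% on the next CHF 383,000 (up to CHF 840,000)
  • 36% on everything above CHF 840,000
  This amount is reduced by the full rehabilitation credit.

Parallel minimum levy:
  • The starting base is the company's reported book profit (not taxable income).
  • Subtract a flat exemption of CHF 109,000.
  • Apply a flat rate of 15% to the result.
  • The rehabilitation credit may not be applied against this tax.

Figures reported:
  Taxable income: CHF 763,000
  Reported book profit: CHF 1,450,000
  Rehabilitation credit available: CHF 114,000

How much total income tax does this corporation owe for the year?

CHF 201,150

Parallel minimum levy:
  Base (reported book profit): CHF 1,450,000
  Less exemption CHF 109,000 → base CHF 1,341,000
  CHF 1,341,000 × 15% = CHF 201,150

Regular tax:
  CHF 457,000 × 16% = CHF 73,120
  CHF 306,000 × 29% = CHF 88,740
  → CHF 161,860
  Less rehabilitation credit CHF 114,000 → CHF 47,860

CHF 201,150 > CHF 47,860, so the parallel minimum levy is the binding amount.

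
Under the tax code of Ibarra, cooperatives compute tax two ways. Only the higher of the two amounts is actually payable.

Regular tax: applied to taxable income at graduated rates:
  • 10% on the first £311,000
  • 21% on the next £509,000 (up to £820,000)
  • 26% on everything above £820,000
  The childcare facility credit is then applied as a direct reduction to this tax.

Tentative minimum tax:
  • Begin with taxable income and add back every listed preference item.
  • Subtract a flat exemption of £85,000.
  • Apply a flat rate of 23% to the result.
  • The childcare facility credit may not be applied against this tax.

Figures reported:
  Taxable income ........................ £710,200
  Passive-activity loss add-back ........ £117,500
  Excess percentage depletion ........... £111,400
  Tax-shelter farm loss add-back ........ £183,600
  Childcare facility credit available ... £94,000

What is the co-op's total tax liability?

£238,671

Regular tax:
  £311,000 × 10% = £31,100
  £399,200 × 21% = £83,832
  → £114,932
  Less childcare facility credit £94,000 → £20,932

Tentative minimum tax:
  Adjusted income: £710,200 + £117,500 + £111,400 + £183,600 = £1,122,700
  Less exemption £85,000 → base £1,037,700
  £1,037,700 × 23% = £238,671

£238,671 > £20,932, so the tentative minimum tax is the binding amount.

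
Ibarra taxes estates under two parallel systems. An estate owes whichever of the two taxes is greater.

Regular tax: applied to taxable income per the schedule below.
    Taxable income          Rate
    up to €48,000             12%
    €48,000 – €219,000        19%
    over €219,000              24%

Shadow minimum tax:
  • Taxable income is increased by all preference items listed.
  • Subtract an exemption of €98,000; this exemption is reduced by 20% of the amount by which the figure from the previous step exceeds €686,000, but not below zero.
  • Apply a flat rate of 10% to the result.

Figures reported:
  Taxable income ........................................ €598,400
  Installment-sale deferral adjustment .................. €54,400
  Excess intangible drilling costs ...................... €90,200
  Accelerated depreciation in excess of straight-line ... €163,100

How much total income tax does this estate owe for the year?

€129,306

Regular tax:
  €48,000 × 12% = €5,760
  €171,000 × 19% = €32,490
  €379,400 × 24% = €91,056
  → €129,306

Shadow minimum tax:
  Adjusted income: €598,400 + €54,400 + €90,200 + €163,100 = €906,100
  Exemption: €98,000 − 20% × (€906,100 − €686,000) = €98,000 − €44,020 = €53,980
  Base: €906,100 − €53,980 = €852,120
  €852,120 × 10% = €85,212

€129,306 > €85,212, so the regular tax governs.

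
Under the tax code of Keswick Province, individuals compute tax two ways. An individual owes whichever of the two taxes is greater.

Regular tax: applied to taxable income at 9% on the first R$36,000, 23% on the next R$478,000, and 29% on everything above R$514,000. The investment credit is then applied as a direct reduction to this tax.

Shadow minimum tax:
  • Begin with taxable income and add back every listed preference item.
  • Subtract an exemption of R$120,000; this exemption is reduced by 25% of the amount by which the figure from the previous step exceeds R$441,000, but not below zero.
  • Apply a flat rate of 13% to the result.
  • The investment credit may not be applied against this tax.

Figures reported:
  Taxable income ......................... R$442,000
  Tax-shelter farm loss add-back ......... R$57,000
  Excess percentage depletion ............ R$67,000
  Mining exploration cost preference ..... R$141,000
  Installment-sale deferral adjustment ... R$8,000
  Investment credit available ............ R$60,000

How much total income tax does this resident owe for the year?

R$86,255

Shadow minimum tax:
  Adjusted income: R$442,000 + R$57,000 + R$67,000 + R$141,000 + R$8,000 = R$715,000
  Exemption: R$120,000 − 25% × (R$715,000 − R$441,000) = R$120,000 − R$68,500 = R$51,500
  Base: R$715,000 − R$51,500 = R$663,500
  R$663,500 × 13% = R$86,255

Regular tax:
  R$36,000 × 9% = R$3,240
  R$406,000 × 23% = R$93,380
  → R$96,620
  Less investment credit R$60,000 → R$36,620

R$86,255 > R$36,620, so the shadow minimum tax is the binding amount.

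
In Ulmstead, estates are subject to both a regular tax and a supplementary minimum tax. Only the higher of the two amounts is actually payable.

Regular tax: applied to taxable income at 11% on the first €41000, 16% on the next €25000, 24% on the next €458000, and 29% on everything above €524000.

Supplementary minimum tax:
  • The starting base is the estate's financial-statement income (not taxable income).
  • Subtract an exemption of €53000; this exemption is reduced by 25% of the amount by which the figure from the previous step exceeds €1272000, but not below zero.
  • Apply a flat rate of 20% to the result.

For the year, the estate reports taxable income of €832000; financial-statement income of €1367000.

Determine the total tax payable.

€267550

Regular tax:
  €41000 × 11% = €4510
  €25000 × 16% = €4000
  €458000 × 24% = €109920
  €308000 × 29% = €89320
  → €207750

Supplementary minimum tax:
  Base (financial-statement income): €1367000
  Exemption: €53000 − 25% × (€1367000 − €1272000) = €53000 − €23750 = €29250
  Base: €1367000 − €29250 = €1337750
  €1337750 × 20% = €267550

€267550 > €207750, so the supplementary minimum tax is the binding amount.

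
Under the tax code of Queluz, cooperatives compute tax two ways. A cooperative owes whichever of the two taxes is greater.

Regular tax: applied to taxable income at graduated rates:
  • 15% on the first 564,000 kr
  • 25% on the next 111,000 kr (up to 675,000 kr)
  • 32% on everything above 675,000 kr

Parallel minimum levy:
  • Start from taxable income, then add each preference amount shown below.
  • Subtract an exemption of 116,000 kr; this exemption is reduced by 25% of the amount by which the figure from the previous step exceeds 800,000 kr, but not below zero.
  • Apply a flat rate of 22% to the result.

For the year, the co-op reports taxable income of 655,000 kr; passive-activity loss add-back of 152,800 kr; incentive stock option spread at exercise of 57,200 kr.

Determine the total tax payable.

168,355 kr

Regular tax:
  564,000 kr × 15% = 84,600 kr
  91,000 kr × 25% = 22,750 kr
  → 107,350 kr

Parallel minimum levy:
  Adjusted income: 655,000 kr + 152,800 kr + 57,200 kr = 865,000 kr
  Exemption: 116,000 kr − 25% × (865,000 kr − 800,000 kr) = 116,000 kr − 16,250 kr = 99,750 kr
  Base: 865,000 kr − 99,750 kr = 765,250 kr
  765,250 kr × 22% = 168,355 kr

168,355 kr > 107,350 kr, so the parallel minimum levy is the binding amount.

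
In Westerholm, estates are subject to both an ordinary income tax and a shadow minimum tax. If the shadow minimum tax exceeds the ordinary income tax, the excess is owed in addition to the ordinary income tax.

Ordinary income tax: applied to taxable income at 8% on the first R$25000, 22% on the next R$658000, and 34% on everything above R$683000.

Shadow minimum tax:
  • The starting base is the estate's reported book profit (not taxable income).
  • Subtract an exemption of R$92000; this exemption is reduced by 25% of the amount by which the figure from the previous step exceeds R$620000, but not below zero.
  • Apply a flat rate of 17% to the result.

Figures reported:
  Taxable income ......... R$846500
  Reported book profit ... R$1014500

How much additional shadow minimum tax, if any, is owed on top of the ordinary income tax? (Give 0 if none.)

Shadow minimum tax:
  Base (reported book profit): R$1014500
  Exemption: 25% × (R$1014500 − R$620000) = R$98625 ≥ R$92000, so the exemption is fully phased out
  Base: R$1014500 − R$0 = R$1014500
  R$1014500 × 17% = R$172465

Ordinary income tax:
  R$25000 × 8% = R$2000
  R$658000 × 22% = R$144760
  R$163500 × 34% = R$55590
  → R$202350

R$172465 ≤ R$202350, so no add-on is due.

R$0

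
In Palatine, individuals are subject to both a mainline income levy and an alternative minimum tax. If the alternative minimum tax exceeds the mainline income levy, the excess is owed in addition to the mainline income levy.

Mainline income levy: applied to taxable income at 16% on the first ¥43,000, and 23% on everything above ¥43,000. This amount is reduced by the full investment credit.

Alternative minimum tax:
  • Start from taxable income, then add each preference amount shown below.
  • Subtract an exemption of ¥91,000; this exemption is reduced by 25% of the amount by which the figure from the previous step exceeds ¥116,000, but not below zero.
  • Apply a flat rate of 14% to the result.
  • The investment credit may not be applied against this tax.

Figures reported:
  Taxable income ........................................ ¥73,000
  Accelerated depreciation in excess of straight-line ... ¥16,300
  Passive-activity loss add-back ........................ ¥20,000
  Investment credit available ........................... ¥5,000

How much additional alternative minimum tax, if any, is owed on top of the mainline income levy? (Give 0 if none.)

¥0

Alternative minimum tax:
  Adjusted income: ¥73,000 + ¥16,300 + ¥20,000 = ¥109,300
  Exemption: ¥109,300 ≤ ¥116,000, so full ¥91,000 applies
  Base: ¥109,300 − ¥91,000 = ¥18,300
  ¥18,300 × 14% = ¥2,562

Mainline income levy:
  ¥43,000 × 16% = ¥6,880
  ¥30,000 × 23% = ¥6,900
  → ¥13,780
  Less investment credit ¥5,000 → ¥8,780

¥2,562 ≤ ¥8,780, so no add-on is due.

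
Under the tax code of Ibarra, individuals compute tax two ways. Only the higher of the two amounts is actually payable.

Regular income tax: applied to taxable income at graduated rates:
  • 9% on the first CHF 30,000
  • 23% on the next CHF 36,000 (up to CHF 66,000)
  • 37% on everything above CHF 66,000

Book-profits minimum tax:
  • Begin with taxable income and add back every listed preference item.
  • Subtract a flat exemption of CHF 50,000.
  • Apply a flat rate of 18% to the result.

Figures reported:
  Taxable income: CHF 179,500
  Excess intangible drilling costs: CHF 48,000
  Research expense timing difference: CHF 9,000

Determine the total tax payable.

CHF 52,975

Book-profits minimum tax:
  Adjusted income: CHF 179,500 + CHF 48,000 + CHF 9,000 = CHF 236,500
  Less exemption CHF 50,000 → base CHF 186,500
  CHF 186,500 × 18% = CHF 33,570

Regular income tax:
  CHF 30,000 × 9% = CHF 2,700
  CHF 36,000 × 23% = CHF 8,280
  CHF 113,500 × 37% = CHF 41,995
  → CHF 52,975

CHF 52,975 > CHF 33,570, so the regular income tax governs.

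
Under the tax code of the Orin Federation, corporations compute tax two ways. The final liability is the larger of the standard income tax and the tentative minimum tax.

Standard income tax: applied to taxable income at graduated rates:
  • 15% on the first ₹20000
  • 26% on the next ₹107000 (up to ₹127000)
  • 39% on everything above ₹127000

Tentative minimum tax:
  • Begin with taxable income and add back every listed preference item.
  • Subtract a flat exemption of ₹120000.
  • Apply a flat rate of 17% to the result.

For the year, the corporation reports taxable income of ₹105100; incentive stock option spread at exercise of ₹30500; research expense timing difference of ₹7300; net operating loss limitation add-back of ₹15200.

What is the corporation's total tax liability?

Standard income tax:
  ₹20000 × 15% = ₹3000
  ₹85100 × 26% = ₹22126
  → ₹25126

Tentative minimum tax:
  Adjusted income: ₹105100 + ₹30500 + ₹7300 + ₹15200 = ₹158100
  Less exemption ₹120000 → base ₹38100
  ₹38100 × 17% = ₹6477

₹25126 > ₹6477, so the standard income tax governs.

₹25126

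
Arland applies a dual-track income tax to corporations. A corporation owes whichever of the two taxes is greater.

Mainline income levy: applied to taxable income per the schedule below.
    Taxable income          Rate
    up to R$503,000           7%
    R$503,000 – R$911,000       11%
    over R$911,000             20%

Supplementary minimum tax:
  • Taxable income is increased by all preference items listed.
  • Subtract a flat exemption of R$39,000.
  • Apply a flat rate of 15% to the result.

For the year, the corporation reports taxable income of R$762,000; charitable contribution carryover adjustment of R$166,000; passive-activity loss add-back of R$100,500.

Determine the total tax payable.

R$148,425

Supplementary minimum tax:
  Adjusted income: R$762,000 + R$166,000 + R$100,500 = R$1,028,500
  Less exemption R$39,000 → base R$989,500
  R$989,500 × 15% = R$148,425

Mainline income levy:
  R$503,000 × 7% = R$35,210
  R$259,000 × 11% = R$28,490
  → R$63,700

R$148,425 > R$63,700, so the supplementary minimum tax is the binding amount.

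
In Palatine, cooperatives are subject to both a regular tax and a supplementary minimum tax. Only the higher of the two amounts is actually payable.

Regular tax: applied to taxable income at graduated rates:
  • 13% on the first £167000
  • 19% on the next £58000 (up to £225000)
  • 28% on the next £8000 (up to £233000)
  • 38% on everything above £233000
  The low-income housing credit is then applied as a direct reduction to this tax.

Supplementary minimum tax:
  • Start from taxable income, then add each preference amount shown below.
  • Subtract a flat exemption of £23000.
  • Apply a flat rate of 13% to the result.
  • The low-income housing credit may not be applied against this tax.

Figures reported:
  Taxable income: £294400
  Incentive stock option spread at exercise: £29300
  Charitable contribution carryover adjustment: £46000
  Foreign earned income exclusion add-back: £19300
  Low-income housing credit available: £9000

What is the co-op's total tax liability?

Supplementary minimum tax:
  Adjusted income: £294400 + £29300 + £46000 + £19300 = £389000
  Less exemption £23000 → base £366000
  £366000 × 13% = £47580

Regular tax:
  £167000 × 13% = £21710
  £58000 × 19% = £11020
  £8000 × 28% = £2240
  £61400 × 38% = £23332
  → £58302
  Less low-income housing credit £9000 → £49302

£49302 > £47580, so the regular tax governs.

£49302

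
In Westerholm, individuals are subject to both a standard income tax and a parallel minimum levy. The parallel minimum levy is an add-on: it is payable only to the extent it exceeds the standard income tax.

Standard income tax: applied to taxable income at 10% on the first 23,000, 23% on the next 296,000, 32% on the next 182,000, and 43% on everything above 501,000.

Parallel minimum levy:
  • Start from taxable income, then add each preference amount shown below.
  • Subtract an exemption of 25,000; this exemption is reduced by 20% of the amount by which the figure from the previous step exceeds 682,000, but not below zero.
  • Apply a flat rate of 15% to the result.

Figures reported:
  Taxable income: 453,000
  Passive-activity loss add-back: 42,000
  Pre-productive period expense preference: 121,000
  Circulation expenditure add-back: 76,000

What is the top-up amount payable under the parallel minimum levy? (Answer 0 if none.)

Standard income tax:
  23,000 × 10% = 2,300
  296,000 × 23% = 68,080
  134,000 × 32% = 42,880
  → 113,260

Parallel minimum levy:
  Adjusted income: 453,000 + 42,000 + 121,000 + 76,000 = 692,000
  Exemption: 25,000 − 20% × (692,000 − 682,000) = 25,000 − 2,000 = 23,000
  Base: 692,000 − 23,000 = 669,000
  669,000 × 15% = 100,350

100,350 ≤ 113,260, so no add-on is due.

0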